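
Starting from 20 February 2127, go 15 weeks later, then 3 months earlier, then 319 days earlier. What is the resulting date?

April 20, 2126

Advancing 15 weeks (= 105 days) from February 20, 2127:
February has 28 days, so 28 − 20 = 8 days remain after February 20, 2127; 105 − 8 = 97 left.
March 2127 has 31 days: 97 − 31 = 66 left.
April 2127 has 30 days: 66 − 30 = 36 left.
May 2127 has 31 days: 36 − 31 = 5 left.
5 days into June 2127 → June 5, 2127.
Counting back 3 months from June 5, 2127:
month 6 − 3 = 3 → March 2127.
Day 5 is valid in March, giving March 5, 2127.
Going back 319 days from March 5, 2127:
Going back 5 days from March 5, 2127 reaches the end of the previous month; 319 − 5 = 314 left.
February 2127 has 28 days (2127 is not a leap year): 314 − 28 = 286 left.
January 2127 has 31 days: 286 − 31 = 255 left.
December 2126 has 31 days: 255 − 31 = 224 left.
November 2126 has 30 days: 224 − 30 = 194 left.
October 2126 has 31 days: 194 − 31 = 163 left.
September 2126 has 30 days: 163 − 30 = 133 left.
August 2126 has 31 days: 133 − 31 = 102 left.
July 2126 has 31 days: 102 − 31 = 71 left.
June 2126 has 30 days: 71 − 30 = 41 left.
May 2126 has 31 days: 41 − 31 = 10 left.
April 2126 has 30 days; 30 − 10 = 20 → April 20, 2126.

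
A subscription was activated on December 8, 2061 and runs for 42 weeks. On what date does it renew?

Adding 42 weeks = 294 days from December 8, 2061.
December has 31 days, so 31 − 8 = 23 days remain after December 8, 2061; 294 − 23 = 271 left.
January 2062 has 31 days: 271 − 31 = 240 left.
February 2062 has 28 days (2062 is not a leap year): 240 − 28 = 212 left.
March 2062 has 31 days: 212 − 31 = 181 left.
April 2062 has 30 days: 181 − 30 = 151 left.
May 2062 has 31 days: 151 − 31 = 120 left.
June 2062 has 30 days: 120 − 30 = 90 left.
July 2062 has 31 days: 90 − 31 = 59 left.
August 2062 has 31 days: 59 − 31 = 28 left.
28 days into September 2062 → September 28, 2062.

September 28, 2062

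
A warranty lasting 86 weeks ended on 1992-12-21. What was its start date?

Going back 86 weeks = 602 days from December 21, 1992.
Going back 21 days from December 21, 1992 reaches the end of the previous month; 602 − 21 = 581 left.
November 1992 has 30 days: 581 − 30 = 551 left.
October 1992 has 31 days: 551 − 31 = 520 left.
September 1992 has 30 days: 520 − 30 = 490 left.
August 1992 has 31 days: 490 − 31 = 459 left.
July 1992 has 31 days: 459 − 31 = 428 left.
June 1992 has 30 days: 428 − 30 = 398 left.
May 1992 has 31 days: 398 − 31 = 367 left.
April 1992 has 30 days: 367 − 30 = 337 left.
March 1992 has 31 days: 337 − 31 = 306 left.
February 1992 has 29 days (1992 is a leap year): 306 − 29 = 277 left.
January 1992 has 31 days: 277 − 31 = 246 left.
December 1991 has 31 days: 246 − 31 = 215 left.
November 1991 has 30 days: 215 − 30 = 185 left.
October 1991 has 31 days: 185 − 31 = 154 left.
September 1991 has 30 days: 154 − 30 = 124 left.
August 1991 has 31 days: 124 − 31 = 93 left.
July 1991 has 31 days: 93 − 31 = 62 left.
June 1991 has 30 days: 62 − 30 = 32 left.
May 1991 has 31 days: 32 − 31 = 1 left.
April 1991 has 30 days; 30 − 1 = 29 → April 29, 1991.

April 29, 1991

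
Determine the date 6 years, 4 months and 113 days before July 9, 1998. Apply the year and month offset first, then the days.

Counting back 6 years, 4 months and 113 days from July 9, 1998: first the month/year part, then the days.
-6 years → 1992; month 7 − 4 = 3 → March 1992.
Day 9 is valid in March, giving March 9, 1992.
Now subtract 113 days from March 9, 1992.
Going back 9 days from March 9, 1992 reaches the end of the previous month; 113 − 9 = 104 left.
February 1992 has 29 days (1992 is a leap year): 104 − 29 = 75 left.
January 1992 has 31 days: 75 − 31 = 44 left.
December 1991 has 31 days: 44 − 31 = 13 left.
November 1991 has 30 days; 30 − 13 = 17 → November 17, 1991.

November 17, 1991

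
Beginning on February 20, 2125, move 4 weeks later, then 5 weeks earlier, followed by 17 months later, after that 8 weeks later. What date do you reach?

Adding 4 weeks (= 28 days) from February 20, 2125:
February has 28 days, so 28 − 20 = 8 days remain after February 20, 2125; 28 − 8 = 20 left.
20 days into March 2125 → March 20, 2125.
Subtracting 5 weeks (= 35 days) from March 20, 2125:
Going back 20 days from March 20, 2125 reaches the end of the previous month; 35 − 20 = 15 left.
February 2125 has 28 days; 28 − 15 = 13 → February 13, 2125.
Counting forward 17 months from February 13, 2125:
month 2 + 17 = 19, which is month 7 of year 2126 → July 2126.
Day 13 is valid in July, giving July 13, 2126.
Advancing 8 weeks (= 56 days) from July 13, 2126:
July has 31 days, so 31 − 13 = 18 days remain after July 13, 2126; 56 − 18 = 38 left.
August 2126 has 31 days: 38 − 31 = 7 left.
7 days into September 2126 → September 7, 2126.

September 7, 2126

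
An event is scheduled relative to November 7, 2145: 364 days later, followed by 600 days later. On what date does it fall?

Counting forward 364 days from November 7, 2145:
November has 30 days, so 30 − 7 = 23 days remain after November 7, 2145; 364 − 23 = 341 left.
December 2145 has 31 days: 341 − 31 = 310 left.
January 2146 has 31 days: 310 − 31 = 279 left.
February 2146 has 28 days (2146 is not a leap year): 279 − 28 = 251 left.
March 2146 has 31 days: 251 − 31 = 220 left.
April 2146 has 30 days: 220 − 30 = 190 left.
May 2146 has 31 days: 190 − 31 = 159 left.
June 2146 has 30 days: 159 − 30 = 129 left.
July 2146 has 31 days: 129 − 31 = 98 left.
August 2146 has 31 days: 98 − 31 = 67 left.
September 2146 has 30 days: 67 − 30 = 37 left.
October 2146 has 31 days: 37 − 31 = 6 left.
6 days into November 2146 → November 6, 2146.
Counting forward 600 days from November 6, 2146:
November has 30 days, so 30 − 6 = 24 days remain after November 6, 2146; 600 − 24 = 576 left.
December 2146 has 31 days: 576 − 31 = 545 left.
January 2147 has 31 days: 545 − 31 = 514 left.
February 2147 has 28 days (2147 is not a leap year): 514 − 28 = 486 left.
March 2147 has 31 days: 486 − 31 = 455 left.
April 2147 has 30 days: 455 − 30 = 425 left.
May 2147 has 31 days: 425 − 31 = 394 left.
June 2147 has 30 days: 394 − 30 = 364 left.
July 2147 has 31 days: 364 − 31 = 333 left.
August 2147 has 31 days: 333 − 31 = 302 left.
September 2147 has 30 days: 302 − 30 = 272 left.
October 2147 has 31 days: 272 − 31 = 241 left.
November 2147 has 30 days: 241 − 30 = 211 left.
December 2147 has 31 days: 211 − 31 = 180 left.
January 2148 has 31 days: 180 − 31 = 149 left.
February 2148 has 29 days (2148 is a leap year): 149 − 29 = 120 left.
March 2148 has 31 days: 120 − 31 = 89 left.
April 2148 has 30 days: 89 − 30 = 59 left.
May 2148 has 31 days: 59 − 31 = 28 left.
28 days into June 2148 → June 28, 2148.

June 28, 2148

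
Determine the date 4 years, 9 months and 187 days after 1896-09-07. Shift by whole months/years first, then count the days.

Advancing 4 years, 9 months and 187 days from September 7, 1896: first the month/year part, then the days.
+4 years → 1900; month 9 + 9 = 18, which is month 6 of year 1901 → June 1901.
Day 7 is valid in June, giving June 7, 1901.
Now add 187 days from June 7, 1901.
June has 30 days, so 30 − 7 = 23 days remain after June 7, 1901; 187 − 23 = 164 left.
July 1901 has 31 days: 164 − 31 = 133 left.
August 1901 has 31 days: 133 − 31 = 102 left.
September 1901 has 30 days: 102 − 30 = 72 left.
October 1901 has 31 days: 72 − 31 = 41 left.
November 1901 has 30 days: 41 − 30 = 11 left.
11 days into December 1901 → December 11, 1901.

December 11, 1901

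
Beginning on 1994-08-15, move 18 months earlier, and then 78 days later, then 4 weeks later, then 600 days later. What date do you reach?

January 22, 1995

Counting back 18 months from August 15, 1994:
month 8 − 18 = -10, which is month 2 of year 1993 → February 1993.
Day 15 is valid in February, giving February 15, 1993.
Advancing 78 days from February 15, 1993:
February has 28 days, so 28 − 15 = 13 days remain after February 15, 1993; 78 − 13 = 65 left.
March 1993 has 31 days: 65 − 31 = 34 left.
April 1993 has 30 days: 34 − 30 = 4 left.
4 days into May 1993 → May 4, 1993.
Advancing 4 weeks (= 28 days) from May 4, 1993:
May has 31 days, so 31 − 4 = 27 days remain after May 4, 1993; 28 − 27 = 1 left.
1 day into June 1993 → June 1, 1993.
Adding 600 days from June 1, 1993:
June has 30 days, so 30 − 1 = 29 days remain after June 1, 1993; 600 − 29 = 571 left.
July 1993 has 31 days: 571 − 31 = 540 left.
August 1993 has 31 days: 540 − 31 = 509 left.
September 1993 has 30 days: 509 − 30 = 479 left.
October 1993 has 31 days: 479 − 31 = 448 left.
November 1993 has 30 days: 448 − 30 = 418 left.
December 1993 has 31 days: 418 − 31 = 387 left.
January 1994 has 31 days: 387 − 31 = 356 left.
February 1994 has 28 days (1994 is not a leap year): 356 − 28 = 328 left.
March 1994 has 31 days: 328 − 31 = 297 left.
April 1994 has 30 days: 297 − 30 = 267 left.
May 1994 has 31 days: 267 − 31 = 236 left.
June 1994 has 30 days: 236 − 30 = 206 left.
July 1994 has 31 days: 206 − 31 = 175 left.
August 1994 has 31 days: 175 − 31 = 144 left.
September 1994 has 30 days: 144 − 30 = 114 left.
October 1994 has 31 days: 114 − 31 = 83 left.
November 1994 has 30 days: 83 − 30 = 53 left.
December 1994 has 31 days: 53 − 31 = 22 left.
22 days into January 1995 → January 22, 1995.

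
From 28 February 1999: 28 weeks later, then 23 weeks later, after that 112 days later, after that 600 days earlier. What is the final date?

October 20, 1998

Counting forward 28 weeks (= 196 days) from February 28, 1999:
February has 28 days, so 28 − 28 = 0 days remain after February 28, 1999; 196 − 0 = 196 left.
March 1999 has 31 days: 196 − 31 = 165 left.
April 1999 has 30 days: 165 − 30 = 135 left.
May 1999 has 31 days: 135 − 31 = 104 left.
June 1999 has 30 days: 104 − 30 = 74 left.
July 1999 has 31 days: 74 − 31 = 43 left.
August 1999 has 31 days: 43 − 31 = 12 left.
12 days into September 1999 → September 12, 1999.
Adding 23 weeks (= 161 days) from September 12, 1999:
September has 30 days, so 30 − 12 = 18 days remain after September 12, 1999; 161 − 18 = 143 left.
October 1999 has 31 days: 143 − 31 = 112 left.
November 1999 has 30 days: 112 − 30 = 82 left.
December 1999 has 31 days: 82 − 31 = 51 left.
January 2000 has 31 days: 51 − 31 = 20 left.
20 days into February 2000 → February 20, 2000.
Counting forward 112 days from February 20, 2000:
February has 29 days, so 29 − 20 = 9 days remain after February 20, 2000; 112 − 9 = 103 left.
March 2000 has 31 days: 103 − 31 = 72 left.
April 2000 has 30 days: 72 − 30 = 42 left.
May 2000 has 31 days: 42 − 31 = 11 left.
11 days into June 2000 → June 11, 2000.
Going back 600 days from June 11, 2000:
Going back 11 days from June 11, 2000 reaches the end of the previous month; 600 − 11 = 589 left.
May 2000 has 31 days: 589 − 31 = 558 left.
April 2000 has 30 days: 558 − 30 = 528 left.
March 2000 has 31 days: 528 − 31 = 497 left.
February 2000 has 29 days (2000 is a leap year (divisible by 400)): 497 − 29 = 468 left.
January 2000 has 31 days: 468 − 31 = 437 left.
December 1999 has 31 days: 437 − 31 = 406 left.
November 1999 has 30 days: 406 − 30 = 376 left.
October 1999 has 31 days: 376 − 31 = 345 left.
September 1999 has 30 days: 345 − 30 = 315 left.
August 1999 has 31 days: 315 − 31 = 284 left.
July 1999 has 31 days: 284 − 31 = 253 left.
June 1999 has 30 days: 253 − 30 = 223 left.
May 1999 has 31 days: 223 − 31 = 192 left.
April 1999 has 30 days: 192 − 30 = 162 left.
March 1999 has 31 days: 162 − 31 = 131 left.
February 1999 has 28 days (1999 is not a leap year): 131 − 28 = 103 left.
January 1999 has 31 days: 103 − 31 = 72 left.
December 1998 has 31 days: 72 − 31 = 41 left.
November 1998 has 30 days: 41 − 30 = 11 left.
October 1998 has 31 days; 31 − 11 = 20 → October 20, 1998.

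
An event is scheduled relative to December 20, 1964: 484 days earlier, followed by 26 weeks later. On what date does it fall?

February 22, 1964

Going back 484 days from December 20, 1964:
Going back 20 days from December 20, 1964 reaches the end of the previous month; 484 − 20 = 464 left.
November 1964 has 30 days: 464 − 30 = 434 left.
October 1964 has 31 days: 434 − 31 = 403 left.
September 1964 has 30 days: 403 − 30 = 373 left.
August 1964 has 31 days: 373 − 31 = 342 left.
July 1964 has 31 days: 342 − 31 = 311 left.
June 1964 has 30 days: 311 − 30 = 281 left.
May 1964 has 31 days: 281 − 31 = 250 left.
April 1964 has 30 days: 250 − 30 = 220 left.
March 1964 has 31 days: 220 − 31 = 189 left.
February 1964 has 29 days (1964 is a leap year): 189 − 29 = 160 left.
January 1964 has 31 days: 160 − 31 = 129 left.
December 1963 has 31 days: 129 − 31 = 98 left.
November 1963 has 30 days: 98 − 30 = 68 left.
October 1963 has 31 days: 68 − 31 = 37 left.
September 1963 has 30 days: 37 − 30 = 7 left.
August 1963 has 31 days; 31 − 7 = 24 → August 24, 1963.
Adding 26 weeks (= 182 days) from August 24, 1963:
August has 31 days, so 31 − 24 = 7 days remain after August 24, 1963; 182 − 7 = 175 left.
September 1963 has 30 days: 175 − 30 = 145 left.
October 1963 has 31 days: 145 − 31 = 114 left.
November 1963 has 30 days: 114 − 30 = 84 left.
December 1963 has 31 days: 84 − 31 = 53 left.
January 1964 has 31 days: 53 − 31 = 22 left.
22 days into February 1964 → February 22, 1964.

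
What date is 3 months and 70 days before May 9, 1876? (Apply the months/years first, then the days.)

December 1, 1875

Counting back 3 months and 70 days from May 9, 1876: first the month/year part, then the days.
month 5 − 3 = 2 → February 1876.
Day 9 is valid in February, giving February 9, 1876.
Now subtract 70 days from February 9, 1876.
Going back 9 days from February 9, 1876 reaches the end of the previous month; 70 − 9 = 61 left.
January 1876 has 31 days: 61 − 31 = 30 left.
December 1875 has 31 days; 31 − 30 = 1 → December 1, 1875.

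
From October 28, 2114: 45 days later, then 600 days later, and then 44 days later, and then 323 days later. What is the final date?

August 5, 2117

Adding 45 days from October 28, 2114:
October has 31 days, so 31 − 28 = 3 days remain after October 28, 2114; 45 − 3 = 42 left.
November 2114 has 30 days: 42 − 30 = 12 left.
12 days into December 2114 → December 12, 2114.
Advancing 600 days from December 12, 2114:
December has 31 days, so 31 − 12 = 19 days remain after December 12, 2114; 600 − 19 = 581 left.
January 2115 has 31 days: 581 − 31 = 550 left.
February 2115 has 28 days (2115 is not a leap year): 550 − 28 = 522 left.
March 2115 has 31 days: 522 − 31 = 491 left.
April 2115 has 30 days: 491 − 30 = 461 left.
May 2115 has 31 days: 461 − 31 = 430 left.
June 2115 has 30 days: 430 − 30 = 400 left.
July 2115 has 31 days: 400 − 31 = 369 left.
August 2115 has 31 days: 369 − 31 = 338 left.
September 2115 has 30 days: 338 − 30 = 308 left.
October 2115 has 31 days: 308 − 31 = 277 left.
November 2115 has 30 days: 277 − 30 = 247 left.
December 2115 has 31 days: 247 − 31 = 216 left.
January 2116 has 31 days: 216 − 31 = 185 left.
February 2116 has 29 days (2116 is a leap year): 185 − 29 = 156 left.
March 2116 has 31 days: 156 − 31 = 125 left.
April 2116 has 30 days: 125 − 30 = 95 left.
May 2116 has 31 days: 95 − 31 = 64 left.
June 2116 has 30 days: 64 − 30 = 34 left.
July 2116 has 31 days: 34 − 31 = 3 left.
3 days into August 2116 → August 3, 2116.
Counting forward 44 days from August 3, 2116:
August has 31 days, so 31 − 3 = 28 days remain after August 3, 2116; 44 − 28 = 16 left.
16 days into September 2116 → September 16, 2116.
Adding 323 days from September 16, 2116:
September has 30 days, so 30 − 16 = 14 days remain after September 16, 2116; 323 − 14 = 309 left.
October 2116 has 31 days: 309 − 31 = 278 left.
November 2116 has 30 days: 278 − 30 = 248 left.
December 2116 has 31 days: 248 − 31 = 217 left.
January 2117 has 31 days: 217 − 31 = 186 left.
February 2117 has 28 days (2117 is not a leap year): 186 − 28 = 158 left.
March 2117 has 31 days: 158 − 31 = 127 left.
April 2117 has 30 days: 127 − 30 = 97 left.
May 2117 has 31 days: 97 − 31 = 66 left.
June 2117 has 30 days: 66 − 30 = 36 left.
July 2117 has 31 days: 36 − 31 = 5 left.
5 days into August 2117 → August 5, 2117.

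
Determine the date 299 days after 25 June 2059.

April 19, 2060

Adding 299 days from June 25, 2059.
June has 30 days, so 30 − 25 = 5 days remain after June 25, 2059; 299 − 5 = 294 left.
July 2059 has 31 days: 294 − 31 = 263 left.
August 2059 has 31 days: 263 − 31 = 232 left.
September 2059 has 30 days: 232 − 30 = 202 left.
October 2059 has 31 days: 202 − 31 = 171 left.
November 2059 has 30 days: 171 − 30 = 141 left.
December 2059 has 31 days: 141 − 31 = 110 left.
January 2060 has 31 days: 110 − 31 = 79 left.
February 2060 has 29 days (2060 is a leap year): 79 − 29 = 50 left.
March 2060 has 31 days: 50 − 31 = 19 left.
19 days into April 2060 → April 19, 2060.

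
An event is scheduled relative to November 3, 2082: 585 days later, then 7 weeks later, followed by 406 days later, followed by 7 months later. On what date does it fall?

April 8, 2086

Counting forward 585 days from November 3, 2082:
November has 30 days, so 30 − 3 = 27 days remain after November 3, 2082; 585 − 27 = 558 left.
December 2082 has 31 days: 558 − 31 = 527 left.
January 2083 has 31 days: 527 − 31 = 496 left.
February 2083 has 28 days (2083 is not a leap year): 496 − 28 = 468 left.
March 2083 has 31 days: 468 − 31 = 437 left.
April 2083 has 30 days: 437 − 30 = 407 left.
May 2083 has 31 days: 407 − 31 = 376 left.
June 2083 has 30 days: 376 − 30 = 346 left.
July 2083 has 31 days: 346 − 31 = 315 left.
August 2083 has 31 days: 315 − 31 = 284 left.
September 2083 has 30 days: 284 − 30 = 254 left.
October 2083 has 31 days: 254 − 31 = 223 left.
November 2083 has 30 days: 223 − 30 = 193 left.
December 2083 has 31 days: 193 − 31 = 162 left.
January 2084 has 31 days: 162 − 31 = 131 left.
February 2084 has 29 days (2084 is a leap year): 131 − 29 = 102 left.
March 2084 has 31 days: 102 − 31 = 71 left.
April 2084 has 30 days: 71 − 30 = 41 left.
May 2084 has 31 days: 41 − 31 = 10 left.
10 days into June 2084 → June 10, 2084.
Counting forward 7 weeks (= 49 days) from June 10, 2084:
June has 30 days, so 30 − 10 = 20 days remain after June 10, 2084; 49 − 20 = 29 left.
29 days into July 2084 → July 29, 2084.
Counting forward 406 days from July 29, 2084:
July has 31 days, so 31 − 29 = 2 days remain after July 29, 2084; 406 − 2 = 404 left.
August 2084 has 31 days: 404 − 31 = 373 left.
September 2084 has 30 days: 373 − 30 = 343 left.
October 2084 has 31 days: 343 − 31 = 312 left.
November 2084 has 30 days: 312 − 30 = 282 left.
December 2084 has 31 days: 282 − 31 = 251 left.
January 2085 has 31 days: 251 − 31 = 220 left.
February 2085 has 28 days (2085 is not a leap year): 220 − 28 = 192 left.
March 2085 has 31 days: 192 − 31 = 161 left.
April 2085 has 30 days: 161 − 30 = 131 left.
May 2085 has 31 days: 131 − 31 = 100 left.
June 2085 has 30 days: 100 − 30 = 70 left.
July 2085 has 31 days: 70 − 31 = 39 left.
August 2085 has 31 days: 39 − 31 = 8 left.
8 days into September 2085 → September 8, 2085.
Counting forward 7 months from September 8, 2085:
month 9 + 7 = 16, which is month 4 of year 2086 → April 2086.
Day 8 is valid in April, giving April 8, 2086.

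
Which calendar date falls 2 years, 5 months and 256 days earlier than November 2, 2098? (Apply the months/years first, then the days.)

September 20, 2095

Going back 2 years, 5 months and 256 days from November 2, 2098: first the month/year part, then the days.
-2 years → 2096; month 11 − 5 = 6 → June 2096.
Day 2 is valid in June, giving June 2, 2096.
Now subtract 256 days from June 2, 2096.
Going back 2 days from June 2, 2096 reaches the end of the previous month; 256 − 2 = 254 left.
May 2096 has 31 days: 254 − 31 = 223 left.
April 2096 has 30 days: 223 − 30 = 193 left.
March 2096 has 31 days: 193 − 31 = 162 left.
February 2096 has 29 days (2096 is a leap year): 162 − 29 = 133 left.
January 2096 has 31 days: 133 − 31 = 102 left.
December 2095 has 31 days: 102 − 31 = 71 left.
November 2095 has 30 days: 71 − 30 = 41 left.
October 2095 has 31 days: 41 − 31 = 10 left.
September 2095 has 30 days; 30 − 10 = 20 → September 20, 2095.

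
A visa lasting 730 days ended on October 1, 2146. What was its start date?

October 1, 2144

Counting back 730 days from October 1, 2146.
Going back 1 day from October 1, 2146 reaches the end of the previous month; 730 − 1 = 729 left.
September 2146 has 30 days: 729 − 30 = 699 left.
August 2146 has 31 days: 699 − 31 = 668 left.
July 2146 has 31 days: 668 − 31 = 637 left.
June 2146 has 30 days: 637 − 30 = 607 left.
May 2146 has 31 days: 607 − 31 = 576 left.
April 2146 has 30 days: 576 − 30 = 546 left.
March 2146 has 31 days: 546 − 31 = 515 left.
February 2146 has 28 days (2146 is not a leap year): 515 − 28 = 487 left.
January 2146 has 31 days: 487 − 31 = 456 left.
December 2145 has 31 days: 456 − 31 = 425 left.
November 2145 has 30 days: 425 − 30 = 395 left.
October 2145 has 31 days: 395 − 31 = 364 left.
September 2145 has 30 days: 364 − 30 = 334 left.
August 2145 has 31 days: 334 − 31 = 303 left.
July 2145 has 31 days: 303 − 31 = 272 left.
June 2145 has 30 days: 272 − 30 = 242 left.
May 2145 has 31 days: 242 − 31 = 211 left.
April 2145 has 30 days: 211 − 30 = 181 left.
March 2145 has 31 days: 181 − 31 = 150 left.
February 2145 has 28 days (2145 is not a leap year): 150 − 28 = 122 left.
January 2145 has 31 days: 122 − 31 = 91 left.
December 2144 has 31 days: 91 − 31 = 60 left.
November 2144 has 30 days: 60 − 30 = 30 left.
October 2144 has 31 days; 31 − 30 = 1 → October 1, 2144.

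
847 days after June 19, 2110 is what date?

Advancing 847 days from June 19, 2110.
June has 30 days, so 30 − 19 = 11 days remain after June 19, 2110; 847 − 11 = 836 left.
July 2110 has 31 days: 836 − 31 = 805 left.
August 2110 has 31 days: 805 − 31 = 774 left.
September 2110 has 30 days: 774 − 30 = 744 left.
October 2110 has 31 days: 744 − 31 = 713 left.
November 2110 has 30 days: 713 − 30 = 683 left.
December 2110 has 31 days: 683 − 31 = 652 left.
January 2111 has 31 days: 652 − 31 = 621 left.
February 2111 has 28 days (2111 is not a leap year): 621 − 28 = 593 left.
March 2111 has 31 days: 593 − 31 = 562 left.
April 2111 has 30 days: 562 − 30 = 532 left.
May 2111 has 31 days: 532 − 31 = 501 left.
June 2111 has 30 days: 501 − 30 = 471 left.
July 2111 has 31 days: 471 − 31 = 440 left.
August 2111 has 31 days: 440 − 31 = 409 left.
September 2111 has 30 days: 409 − 30 = 379 left.
October 2111 has 31 days: 379 − 31 = 348 left.
November 2111 has 30 days: 348 − 30 = 318 left.
December 2111 has 31 days: 318 − 31 = 287 left.
January 2112 has 31 days: 287 − 31 = 256 left.
February 2112 has 29 days (2112 is a leap year): 256 − 29 = 227 left.
March 2112 has 31 days: 227 − 31 = 196 left.
April 2112 has 30 days: 196 − 30 = 166 left.
May 2112 has 31 days: 166 − 31 = 135 left.
June 2112 has 30 days: 135 − 30 = 105 left.
July 2112 has 31 days: 105 − 31 = 74 left.
August 2112 has 31 days: 74 − 31 = 43 left.
September 2112 has 30 days: 43 − 30 = 13 left.
13 days into October 2112 → October 13, 2112.

October 13, 2112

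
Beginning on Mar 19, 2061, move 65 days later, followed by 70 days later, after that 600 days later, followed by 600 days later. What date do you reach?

Counting forward 65 days from March 19, 2061:
March has 31 days, so 31 − 19 = 12 days remain after March 19, 2061; 65 − 12 = 53 left.
April 2061 has 30 days: 53 − 30 = 23 left.
23 days into May 2061 → May 23, 2061.
Counting forward 70 days from May 23, 2061:
May has 31 days, so 31 − 23 = 8 days remain after May 23, 2061; 70 − 8 = 62 left.
June 2061 has 30 days: 62 − 30 = 32 left.
July 2061 has 31 days: 32 − 31 = 1 left.
1 day into August 2061 → August 1, 2061.
Adding 600 days from August 1, 2061:
August has 31 days, so 31 − 1 = 30 days remain after August 1, 2061; 600 − 30 = 570 left.
September 2061 has 30 days: 570 − 30 = 540 left.
October 2061 has 31 days: 540 − 31 = 509 left.
November 2061 has 30 days: 509 − 30 = 479 left.
December 2061 has 31 days: 479 − 31 = 448 left.
January 2062 has 31 days: 448 − 31 = 417 left.
February 2062 has 28 days (2062 is not a leap year): 417 − 28 = 389 left.
March 2062 has 31 days: 389 − 31 = 358 left.
April 2062 has 30 days: 358 − 30 = 328 left.
May 2062 has 31 days: 328 − 31 = 297 left.
June 2062 has 30 days: 297 − 30 = 267 left.
July 2062 has 31 days: 267 − 31 = 236 left.
August 2062 has 31 days: 236 − 31 = 205 left.
September 2062 has 30 days: 205 − 30 = 175 left.
October 2062 has 31 days: 175 − 31 = 144 left.
November 2062 has 30 days: 144 − 30 = 114 left.
December 2062 has 31 days: 114 − 31 = 83 left.
January 2063 has 31 days: 83 − 31 = 52 left.
February 2063 has 28 days (2063 is not a leap year): 52 − 28 = 24 left.
24 days into March 2063 → March 24, 2063.
Advancing 600 days from March 24, 2063:
March has 31 days, so 31 − 24 = 7 days remain after March 24, 2063; 600 − 7 = 593 left.
April 2063 has 30 days: 593 − 30 = 563 left.
May 2063 has 31 days: 563 − 31 = 532 left.
June 2063 has 30 days: 532 − 30 = 502 left.
July 2063 has 31 days: 502 − 31 = 471 left.
August 2063 has 31 days: 471 − 31 = 440 left.
September 2063 has 30 days: 440 − 30 = 410 left.
October 2063 has 31 days: 410 − 31 = 379 left.
November 2063 has 30 days: 379 − 30 = 349 left.
December 2063 has 31 days: 349 − 31 = 318 left.
January 2064 has 31 days: 318 − 31 = 287 left.
February 2064 has 29 days (2064 is a leap year): 287 − 29 = 258 left.
March 2064 has 31 days: 258 − 31 = 227 left.
April 2064 has 30 days: 227 − 30 = 197 left.
May 2064 has 31 days: 197 − 31 = 166 left.
June 2064 has 30 days: 166 − 30 = 136 left.
July 2064 has 31 days: 136 − 31 = 105 left.
August 2064 has 31 days: 105 − 31 = 74 left.
September 2064 has 30 days: 74 − 30 = 44 left.
October 2064 has 31 days: 44 − 31 = 13 left.
13 days into November 2064 → November 13, 2064.

November 13, 2064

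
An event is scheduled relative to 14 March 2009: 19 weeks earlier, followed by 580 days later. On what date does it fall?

Subtracting 19 weeks (= 133 days) from March 14, 2009:
Going back 14 days from March 14, 2009 reaches the end of the previous month; 133 − 14 = 119 left.
February 2009 has 28 days (2009 is not a leap year): 119 − 28 = 91 left.
January 2009 has 31 days: 91 − 31 = 60 left.
December 2008 has 31 days: 60 − 31 = 29 left.
November 2008 has 30 days; 30 − 29 = 1 → November 1, 2008.
Adding 580 days from November 1, 2008:
November has 30 days, so 30 − 1 = 29 days remain after November 1, 2008; 580 − 29 = 551 left.
December 2008 has 31 days: 551 − 31 = 520 left.
January 2009 has 31 days: 520 − 31 = 489 left.
February 2009 has 28 days (2009 is not a leap year): 489 − 28 = 461 left.
March 2009 has 31 days: 461 − 31 = 430 left.
April 2009 has 30 days: 430 − 30 = 400 left.
May 2009 has 31 days: 400 − 31 = 369 left.
June 2009 has 30 days: 369 − 30 = 339 left.
July 2009 has 31 days: 339 − 31 = 308 left.
August 2009 has 31 days: 308 − 31 = 277 left.
September 2009 has 30 days: 277 − 30 = 247 left.
October 2009 has 31 days: 247 − 31 = 216 left.
November 2009 has 30 days: 216 − 30 = 186 left.
December 2009 has 31 days: 186 − 31 = 155 left.
January 2010 has 31 days: 155 − 31 = 124 left.
February 2010 has 28 days (2010 is not a leap year): 124 − 28 = 96 left.
March 2010 has 31 days: 96 − 31 = 65 left.
April 2010 has 30 days: 65 − 30 = 35 left.
May 2010 has 31 days: 35 − 31 = 4 left.
4 days into June 2010 → June 4, 2010.

June 4, 2010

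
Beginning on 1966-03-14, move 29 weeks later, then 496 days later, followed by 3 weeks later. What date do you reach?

Adding 29 weeks (= 203 days) from March 14, 1966:
March has 31 days, so 31 − 14 = 17 days remain after March 14, 1966; 203 − 17 = 186 left.
April 1966 has 30 days: 186 − 30 = 156 left.
May 1966 has 31 days: 156 − 31 = 125 left.
June 1966 has 30 days: 125 − 30 = 95 left.
July 1966 has 31 days: 95 − 31 = 64 left.
August 1966 has 31 days: 64 − 31 = 33 left.
September 1966 has 30 days: 33 − 30 = 3 left.
3 days into October 1966 → October 3, 1966.
Advancing 496 days from October 3, 1966:
October has 31 days, so 31 − 3 = 28 days remain after October 3, 1966; 496 − 28 = 468 left.
November 1966 has 30 days: 468 − 30 = 438 left.
December 1966 has 31 days: 438 − 31 = 407 left.
January 1967 has 31 days: 407 − 31 = 376 left.
February 1967 has 28 days (1967 is not a leap year): 376 − 28 = 348 left.
March 1967 has 31 days: 348 − 31 = 317 left.
April 1967 has 30 days: 317 − 30 = 287 left.
May 1967 has 31 days: 287 − 31 = 256 left.
June 1967 has 30 days: 256 − 30 = 226 left.
July 1967 has 31 days: 226 − 31 = 195 left.
August 1967 has 31 days: 195 − 31 = 164 left.
September 1967 has 30 days: 164 − 30 = 134 left.
October 1967 has 31 days: 134 − 31 = 103 left.
November 1967 has 30 days: 103 − 30 = 73 left.
December 1967 has 31 days: 73 − 31 = 42 left.
January 1968 has 31 days: 42 − 31 = 11 left.
11 days into February 1968 → February 11, 1968.
Advancing 3 weeks (= 21 days) from February 11, 1968:
February has 29 days, so 29 − 11 = 18 days remain after February 11, 1968; 21 − 18 = 3 left.
3 days into March 1968 → March 3, 1968.

March 3, 1968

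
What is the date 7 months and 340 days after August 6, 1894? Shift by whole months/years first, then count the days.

Adding 7 months and 340 days from August 6, 1894: first the month/year part, then the days.
month 8 + 7 = 15, which is month 3 of year 1895 → March 1895.
Day 6 is valid in March, giving March 6, 1895.
Now add 340 days from March 6, 1895.
March has 31 days, so 31 − 6 = 25 days remain after March 6, 1895; 340 − 25 = 315 left.
April 1895 has 30 days: 315 − 30 = 285 left.
May 1895 has 31 days: 285 − 31 = 254 left.
June 1895 has 30 days: 254 − 30 = 224 left.
July 1895 has 31 days: 224 − 31 = 193 left.
August 1895 has 31 days: 193 − 31 = 162 left.
September 1895 has 30 days: 162 − 30 = 132 left.
October 1895 has 31 days: 132 − 31 = 101 left.
November 1895 has 30 days: 101 − 30 = 71 left.
December 1895 has 31 days: 71 − 31 = 40 left.
January 1896 has 31 days: 40 − 31 = 9 left.
9 days into February 1896 → February 9, 1896.

February 9, 1896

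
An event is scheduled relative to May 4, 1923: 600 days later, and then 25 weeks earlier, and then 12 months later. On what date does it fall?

July 2, 1925

Advancing 600 days from May 4, 1923:
May has 31 days, so 31 − 4 = 27 days remain after May 4, 1923; 600 − 27 = 573 left.
June 1923 has 30 days: 573 − 30 = 543 left.
July 1923 has 31 days: 543 − 31 = 512 left.
August 1923 has 31 days: 512 − 31 = 481 left.
September 1923 has 30 days: 481 − 30 = 451 left.
October 1923 has 31 days: 451 − 31 = 420 left.
November 1923 has 30 days: 420 − 30 = 390 left.
December 1923 has 31 days: 390 − 31 = 359 left.
January 1924 has 31 days: 359 − 31 = 328 left.
February 1924 has 29 days (1924 is a leap year): 328 − 29 = 299 left.
March 1924 has 31 days: 299 − 31 = 268 left.
April 1924 has 30 days: 268 − 30 = 238 left.
May 1924 has 31 days: 238 − 31 = 207 left.
June 1924 has 30 days: 207 − 30 = 177 left.
July 1924 has 31 days: 177 − 31 = 146 left.
August 1924 has 31 days: 146 − 31 = 115 left.
September 1924 has 30 days: 115 − 30 = 85 left.
October 1924 has 31 days: 85 − 31 = 54 left.
November 1924 has 30 days: 54 − 30 = 24 left.
24 days into December 1924 → December 24, 1924.
Subtracting 25 weeks (= 175 days) from December 24, 1924:
Going back 24 days from December 24, 1924 reaches the end of the previous month; 175 − 24 = 151 left.
November 1924 has 30 days: 151 − 30 = 121 left.
October 1924 has 31 days: 121 − 31 = 90 left.
September 1924 has 30 days: 90 − 30 = 60 left.
August 1924 has 31 days: 60 − 31 = 29 left.
July 1924 has 31 days; 31 − 29 = 2 → July 2, 1924.
Advancing 12 months from July 2, 1924:
month 7 + 12 = 19, which is month 7 of year 1925 → July 1925.
Day 2 is valid in July, giving July 2, 1925.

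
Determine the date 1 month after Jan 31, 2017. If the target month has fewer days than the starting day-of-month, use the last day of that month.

Adding 1 month from January 31, 2017.
month 1 + 1 = 2 → February 2017.
February 2017 has only 28 days (2017 is not a leap year — relevant if February), and the start was day 31, so the date clamps to February 28, 2017.

February 28, 2017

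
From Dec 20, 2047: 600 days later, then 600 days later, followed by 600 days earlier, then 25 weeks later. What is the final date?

February 2, 2050

Counting forward 600 days from December 20, 2047:
December has 31 days, so 31 − 20 = 11 days remain after December 20, 2047; 600 − 11 = 589 left.
January 2048 has 31 days: 589 − 31 = 558 left.
February 2048 has 29 days (2048 is a leap year): 558 − 29 = 529 left.
March 2048 has 31 days: 529 − 31 = 498 left.
April 2048 has 30 days: 498 − 30 = 468 left.
May 2048 has 31 days: 468 − 31 = 437 left.
June 2048 has 30 days: 437 − 30 = 407 left.
July 2048 has 31 days: 407 − 31 = 376 left.
August 2048 has 31 days: 376 − 31 = 345 left.
September 2048 has 30 days: 345 − 30 = 315 left.
October 2048 has 31 days: 315 − 31 = 284 left.
November 2048 has 30 days: 284 − 30 = 254 left.
December 2048 has 31 days: 254 − 31 = 223 left.
January 2049 has 31 days: 223 − 31 = 192 left.
February 2049 has 28 days (2049 is not a leap year): 192 − 28 = 164 left.
March 2049 has 31 days: 164 − 31 = 133 left.
April 2049 has 30 days: 133 − 30 = 103 left.
May 2049 has 31 days: 103 − 31 = 72 left.
June 2049 has 30 days: 72 − 30 = 42 left.
July 2049 has 31 days: 42 − 31 = 11 left.
11 days into August 2049 → August 11, 2049.
Advancing 600 days from August 11, 2049:
August has 31 days, so 31 − 11 = 20 days remain after August 11, 2049; 600 − 20 = 580 left.
September 2049 has 30 days: 580 − 30 = 550 left.
October 2049 has 31 days: 550 − 31 = 519 left.
November 2049 has 30 days: 519 − 30 = 489 left.
December 2049 has 31 days: 489 − 31 = 458 left.
January 2050 has 31 days: 458 − 31 = 427 left.
February 2050 has 28 days (2050 is not a leap year): 427 − 28 = 399 left.
March 2050 has 31 days: 399 − 31 = 368 left.
April 2050 has 30 days: 368 − 30 = 338 left.
May 2050 has 31 days: 338 − 31 = 307 left.
June 2050 has 30 days: 307 − 30 = 277 left.
July 2050 has 31 days: 277 − 31 = 246 left.
August 2050 has 31 days: 246 − 31 = 215 left.
September 2050 has 30 days: 215 − 30 = 185 left.
October 2050 has 31 days: 185 − 31 = 154 left.
November 2050 has 30 days: 154 − 30 = 124 left.
December 2050 has 31 days: 124 − 31 = 93 left.
January 2051 has 31 days: 93 − 31 = 62 left.
February 2051 has 28 days (2051 is not a leap year): 62 − 28 = 34 left.
March 2051 has 31 days: 34 − 31 = 3 left.
3 days into April 2051 → April 3, 2051.
Counting back 600 days from April 3, 2051:
Going back 3 days from April 3, 2051 reaches the end of the previous month; 600 − 3 = 597 left.
March 2051 has 31 days: 597 − 31 = 566 left.
February 2051 has 28 days (2051 is not a leap year): 566 − 28 = 538 left.
January 2051 has 31 days: 538 − 31 = 507 left.
December 2050 has 31 days: 507 − 31 = 476 left.
November 2050 has 30 days: 476 − 30 = 446 left.
October 2050 has 31 days: 446 − 31 = 415 left.
September 2050 has 30 days: 415 − 30 = 385 left.
August 2050 has 31 days: 385 − 31 = 354 left.
July 2050 has 31 days: 354 − 31 = 323 left.
June 2050 has 30 days: 323 − 30 = 293 left.
May 2050 has 31 days: 293 − 31 = 262 left.
April 2050 has 30 days: 262 − 30 = 232 left.
March 2050 has 31 days: 232 − 31 = 201 left.
February 2050 has 28 days (2050 is not a leap year): 201 − 28 = 173 left.
January 2050 has 31 days: 173 − 31 = 142 left.
December 2049 has 31 days: 142 − 31 = 111 left.
November 2049 has 30 days: 111 − 30 = 81 left.
October 2049 has 31 days: 81 − 31 = 50 left.
September 2049 has 30 days: 50 − 30 = 20 left.
August 2049 has 31 days; 31 − 20 = 11 → August 11, 2049.
Advancing 25 weeks (= 175 days) from August 11, 2049:
August has 31 days, so 31 − 11 = 20 days remain after August 11, 2049; 175 − 20 = 155 left.
September 2049 has 30 days: 155 − 30 = 125 left.
October 2049 has 31 days: 125 − 31 = 94 left.
November 2049 has 30 days: 94 − 30 = 64 left.
December 2049 has 31 days: 64 − 31 = 33 left.
January 2050 has 31 days: 33 − 31 = 2 left.
2 days into February 2050 → February 2, 2050.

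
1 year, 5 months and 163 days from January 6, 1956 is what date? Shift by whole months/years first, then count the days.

November 16, 1957

Counting forward 1 year, 5 months and 163 days from January 6, 1956: first the month/year part, then the days.
+1 year → 1957; month 1 + 5 = 6 → June 1957.
Day 6 is valid in June, giving June 6, 1957.
Now add 163 days from June 6, 1957.
June has 30 days, so 30 − 6 = 24 days remain after June 6, 1957; 163 − 24 = 139 left.
July 1957 has 31 days: 139 − 31 = 108 left.
August 1957 has 31 days: 108 − 31 = 77 left.
September 1957 has 30 days: 77 − 30 = 47 left.
October 1957 has 31 days: 47 − 31 = 16 left.
16 days into November 1957 → November 16, 1957.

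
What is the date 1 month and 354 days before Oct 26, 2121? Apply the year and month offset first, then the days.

Counting back 1 month and 354 days from October 26, 2121: first the month/year part, then the days.
month 10 − 1 = 9 → September 2121.
Day 26 is valid in September, giving September 26, 2121.
Now subtract 354 days from September 26, 2121.
Going back 26 days from September 26, 2121 reaches the end of the previous month; 354 − 26 = 328 left.
August 2121 has 31 days: 328 − 31 = 297 left.
July 2121 has 31 days: 297 − 31 = 266 left.
June 2121 has 30 days: 266 − 30 = 236 left.
May 2121 has 31 days: 236 − 31 = 205 left.
April 2121 has 30 days: 205 − 30 = 175 left.
March 2121 has 31 days: 175 − 31 = 144 left.
February 2121 has 28 days (2121 is not a leap year): 144 − 28 = 116 left.
January 2121 has 31 days: 116 − 31 = 85 left.
December 2120 has 31 days: 85 − 31 = 54 left.
November 2120 has 30 days: 54 − 30 = 24 left.
October 2120 has 31 days; 31 − 24 = 7 → October 7, 2120.

October 7, 2120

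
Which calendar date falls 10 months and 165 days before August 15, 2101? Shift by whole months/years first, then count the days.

May 3, 2100

Counting back 10 months and 165 days from August 15, 2101: first the month/year part, then the days.
month 8 − 10 = -2, which is month 10 of year 2100 → October 2100.
Day 15 is valid in October, giving October 15, 2100.
Now subtract 165 days from October 15, 2100.
Going back 15 days from October 15, 2100 reaches the end of the previous month; 165 − 15 = 150 left.
September 2100 has 30 days: 150 − 30 = 120 left.
August 2100 has 31 days: 120 − 31 = 89 left.
July 2100 has 31 days: 89 − 31 = 58 left.
June 2100 has 30 days: 58 − 30 = 28 left.
May 2100 has 31 days; 31 − 28 = 3 → May 3, 2100.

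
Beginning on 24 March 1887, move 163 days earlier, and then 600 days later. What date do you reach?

Going back 163 days from March 24, 1887:
Going back 24 days from March 24, 1887 reaches the end of the previous month; 163 − 24 = 139 left.
February 1887 has 28 days (1887 is not a leap year): 139 − 28 = 111 left.
January 1887 has 31 days: 111 − 31 = 80 left.
December 1886 has 31 days: 80 − 31 = 49 left.
November 1886 has 30 days: 49 − 30 = 19 left.
October 1886 has 31 days; 31 − 19 = 12 → October 12, 1886.
Adding 600 days from October 12, 1886:
October has 31 days, so 31 − 12 = 19 days remain after October 12, 1886; 600 − 19 = 581 left.
November 1886 has 30 days: 581 − 30 = 551 left.
December 1886 has 31 days: 551 − 31 = 520 left.
January 1887 has 31 days: 520 − 31 = 489 left.
February 1887 has 28 days (1887 is not a leap year): 489 − 28 = 461 left.
March 1887 has 31 days: 461 − 31 = 430 left.
April 1887 has 30 days: 430 − 30 = 400 left.
May 1887 has 31 days: 400 − 31 = 369 left.
June 1887 has 30 days: 369 − 30 = 339 left.
July 1887 has 31 days: 339 − 31 = 308 left.
August 1887 has 31 days: 308 − 31 = 277 left.
September 1887 has 30 days: 277 − 30 = 247 left.
October 1887 has 31 days: 247 − 31 = 216 left.
November 1887 has 30 days: 216 − 30 = 186 left.
December 1887 has 31 days: 186 − 31 = 155 left.
January 1888 has 31 days: 155 − 31 = 124 left.
February 1888 has 29 days (1888 is a leap year): 124 − 29 = 95 left.
March 1888 has 31 days: 95 − 31 = 64 left.
April 1888 has 30 days: 64 − 30 = 34 left.
May 1888 has 31 days: 34 − 31 = 3 left.
3 days into June 1888 → June 3, 1888.

June 3, 1888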